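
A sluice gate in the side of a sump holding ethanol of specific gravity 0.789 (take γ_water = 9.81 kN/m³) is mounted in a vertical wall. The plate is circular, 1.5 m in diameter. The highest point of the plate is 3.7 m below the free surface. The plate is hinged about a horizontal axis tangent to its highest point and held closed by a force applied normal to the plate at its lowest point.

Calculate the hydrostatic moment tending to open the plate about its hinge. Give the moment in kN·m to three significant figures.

M ≈ 47.6 kN·m

γ = 0.789 × 9.81 = 7.74009 kN/m³.
The centroid is at the centre, 0.75 m below the top of the plate, so the centroid depth is h_c = 3.7 + 0.75 = 4.45 m.
A = π(0.75)² = 1.76715 m².
Resultant F = γ·h_c·A = 7.74009 × 4.45 × 1.76715 = 60.8667 kN.
I_c = πr⁴/4 = π × 0.75⁴/4 = 0.248505 m⁴.
Centre of pressure: y_p = y_c + I_c/(y_c·A) = 4.45 + 0.248505/(4.45 × 1.76715) = 4.45 + 0.0316011 = 4.4816 m along the plane.
The resultant acts 0.75 + 0.0316011 = 0.781601 m (along the plate) below the hinge at the top edge, so the moment about the hinge is M = F × 0.781601 = 60.8667 × 0.781601 = 47.5735 kN·m.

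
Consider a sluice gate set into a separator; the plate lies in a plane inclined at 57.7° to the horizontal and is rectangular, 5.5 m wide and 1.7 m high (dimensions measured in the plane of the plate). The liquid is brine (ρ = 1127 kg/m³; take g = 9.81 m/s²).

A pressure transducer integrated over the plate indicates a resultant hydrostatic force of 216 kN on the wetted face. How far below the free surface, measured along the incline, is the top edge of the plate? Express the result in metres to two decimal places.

γ = ρg = 1127 × 9.81 / 1000 = 11.05587 kN/m³.
A = 5.5 × 1.7 = 9.35 m².
From F = γ·h_c·A, the centroid depth is h_c = 216/(11.05587 × 9.35) = 2.08953 m.
Let θ = 57.7° be the plate's angle to the horizontal; measure y along the incline from where the plane meets the free surface. Vertical depth h = y·sinθ with sinθ = 0.845262.
Along the incline, y_c = h_c/sinθ = 2.08953/0.845262 = 2.47205 m.
The centroid lies 1.7/2 = 0.85 m below the top edge, so the top edge sits at y_top = 2.47205 − 0.85 = 1.62205 m along the incline.

y_top ≈ 1.62 m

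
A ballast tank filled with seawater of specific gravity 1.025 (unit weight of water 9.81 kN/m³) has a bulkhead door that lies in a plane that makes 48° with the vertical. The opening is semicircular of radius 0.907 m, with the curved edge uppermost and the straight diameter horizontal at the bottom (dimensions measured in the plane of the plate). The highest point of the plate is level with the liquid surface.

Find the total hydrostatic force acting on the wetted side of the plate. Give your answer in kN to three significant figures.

F ≈ 4.54 kN

γ = 1.025 × 9.81 = 10.05525 kN/m³.
The plate makes 48° with the vertical, i.e. θ = 90° − 48° = 42° to the horizontal. Measuring y along the incline from the free-surface line, vertical depth h = y·sinθ with sinθ = 0.669131.
The centroid lies 4r/(3π) = 0.384943 m above the diameter, so r − 4r/(3π) = 0.907 − 0.384943 = 0.522057 m below the topmost point, so y_c = 0.522057 m and h_c = 0.522057 × 0.669131 = 0.349325 m.
A = πr²/2 = π × 0.907²/2 = 1.29221 m².
Resultant F = γ·h_c·A = 10.05525 × 0.349325 × 1.29221 = 4.53895 kN.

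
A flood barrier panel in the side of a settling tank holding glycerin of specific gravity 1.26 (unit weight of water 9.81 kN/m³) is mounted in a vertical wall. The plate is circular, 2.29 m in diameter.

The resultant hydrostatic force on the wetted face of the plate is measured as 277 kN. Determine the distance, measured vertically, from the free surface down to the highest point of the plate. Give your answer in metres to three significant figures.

γ = 1.26 × 9.81 = 12.3606 kN/m³.
A = π(1.145)² = 4.11871 m².
From F = γ·h_c·A, the centroid depth is h_c = 277/(12.3606 × 4.11871) = 5.441 m.
The centroid is at the centre, 1.145 m below the top of the plate, so the highest point sits at h_top = 5.441 − 1.145 = 4.296 m below the surface.

d_top ≈ 4.30 m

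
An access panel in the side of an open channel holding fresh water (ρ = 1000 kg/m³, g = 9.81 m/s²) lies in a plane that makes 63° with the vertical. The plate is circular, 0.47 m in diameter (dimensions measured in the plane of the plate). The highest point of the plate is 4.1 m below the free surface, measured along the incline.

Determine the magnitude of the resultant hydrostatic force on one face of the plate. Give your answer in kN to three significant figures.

γ = ρg = 1000 × 9.81 = 9810 N/m³ = 9.81 kN/m³.
The plate makes 63° with the vertical, i.e. θ = 90° − 63° = 27° to the horizontal. Measuring y along the incline from the free-surface line, vertical depth h = y·sinθ with sinθ = 0.453990.
The centroid is at the centre, 0.235 m below the top of the plate, so y_c = 4.1 + 0.235 = 4.335 m and h_c = 4.335 × 0.453990 = 1.96805 m.
A = π(0.235)² = 0.173494 m².
Resultant F = γ·h_c·A = 9.81 × 1.96805 × 0.173494 = 3.34957 kN.

F ≈ 3.35 kN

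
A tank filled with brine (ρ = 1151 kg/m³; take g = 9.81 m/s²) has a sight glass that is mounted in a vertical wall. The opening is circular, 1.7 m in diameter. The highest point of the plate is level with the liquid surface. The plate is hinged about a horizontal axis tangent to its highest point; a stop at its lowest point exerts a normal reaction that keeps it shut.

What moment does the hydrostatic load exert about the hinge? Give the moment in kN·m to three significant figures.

M ≈ 23.1 kN·m

γ = ρg = 1151 × 9.81 / 1000 = 11.29131 kN/m³.
The centroid is at the centre, 0.85 m below the top of the plate, so the centroid depth is h_c = 0.85 m.
A = π(0.85)² = 2.2698 m².
Resultant F = γ·h_c·A = 11.29131 × 0.85 × 2.2698 = 21.7847 kN.
I_c = πr⁴/4 = π × 0.85⁴/4 = 0.409983 m⁴.
Centre of pressure: y_p = y_c + I_c/(y_c·A) = 0.85 + 0.409983/(0.85 × 2.2698) = 0.85 + 0.2125 = 1.0625 m along the plane.
The resultant acts 0.85 + 0.2125 = 1.0625 m (along the plate) below the hinge at the top edge, so the moment about the hinge is M = F × 1.0625 = 21.7847 × 1.0625 = 23.1462 kN·m.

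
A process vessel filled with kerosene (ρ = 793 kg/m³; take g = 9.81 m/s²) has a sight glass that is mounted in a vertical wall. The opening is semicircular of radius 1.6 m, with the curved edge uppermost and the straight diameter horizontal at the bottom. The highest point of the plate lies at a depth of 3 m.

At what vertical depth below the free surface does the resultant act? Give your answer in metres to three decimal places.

γ = ρg = 793 × 9.81 / 1000 = 7.77933 kN/m³.
The centroid lies 4r/(3π) = 0.679061 m above the diameter, so r − 4r/(3π) = 1.6 − 0.679061 = 0.920939 m below the topmost point, so the centroid depth is h_c = 3 + 0.920939 = 3.92094 m.
A = πr²/2 = π × 1.6²/2 = 4.02124 m².
Resultant F = γ·h_c·A = 7.77933 × 3.92094 × 4.02124 = 122.657 kN.
I_c = (π/8 − 8/(9π))·r⁴ = 0.109757 × 1.6⁴ = 0.719303 m⁴.
Centre of pressure: y_p = y_c + I_c/(y_c·A) = 3.92094 + 0.719303/(3.92094 × 4.02124) = 3.92094 + 0.0456207 = 3.96656 m along the plane.

h_p = 3.967 m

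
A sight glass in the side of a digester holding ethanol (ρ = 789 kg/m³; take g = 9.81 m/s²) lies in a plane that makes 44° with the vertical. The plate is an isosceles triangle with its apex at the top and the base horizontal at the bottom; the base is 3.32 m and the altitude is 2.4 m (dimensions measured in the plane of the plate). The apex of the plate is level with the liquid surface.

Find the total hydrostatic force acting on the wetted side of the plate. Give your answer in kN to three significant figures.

γ = ρg = 789 × 9.81 / 1000 = 7.74009 kN/m³.
The plate makes 44° with the vertical, i.e. θ = 90° − 44° = 46° to the horizontal. Measuring y along the incline from the free-surface line, vertical depth h = y·sinθ with sinθ = 0.719340.
With the apex up, the centroid sits 2h/3 = 2 × 2.4/3 = 1.6 m below the apex, so y_c = 1.6 m and h_c = 1.6 × 0.719340 = 1.15094 m.
A = ½ × 3.32 × 2.4 = 3.984 m².
Resultant F = γ·h_c·A = 7.74009 × 1.15094 × 3.984 = 35.491 kN.

F ≈ 35.5 kN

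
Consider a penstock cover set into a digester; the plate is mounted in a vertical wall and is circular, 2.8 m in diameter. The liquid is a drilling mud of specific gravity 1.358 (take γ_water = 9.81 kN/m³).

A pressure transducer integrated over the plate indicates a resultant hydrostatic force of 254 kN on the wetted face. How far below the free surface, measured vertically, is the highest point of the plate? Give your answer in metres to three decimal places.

γ = 1.358 × 9.81 = 13.32198 kN/m³.
A = π(1.4)² = 6.15752 m².
From F = γ·h_c·A, the centroid depth is h_c = 254/(13.32198 × 6.15752) = 3.09641 m.
The centroid is at the centre, 1.4 m below the top of the plate, so the highest point sits at h_top = 3.09641 − 1.4 = 1.69641 m below the surface.

d_top ≈ 1.696 m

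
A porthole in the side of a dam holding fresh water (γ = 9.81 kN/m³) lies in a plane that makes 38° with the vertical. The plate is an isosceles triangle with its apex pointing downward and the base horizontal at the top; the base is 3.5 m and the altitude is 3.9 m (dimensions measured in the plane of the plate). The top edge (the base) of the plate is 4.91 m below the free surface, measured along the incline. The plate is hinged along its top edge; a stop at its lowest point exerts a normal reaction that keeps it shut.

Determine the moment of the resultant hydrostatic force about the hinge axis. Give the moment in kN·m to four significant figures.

γ = 9.81 kN/m³.
The plate makes 38° with the vertical, i.e. θ = 90° − 38° = 52° to the horizontal. Measuring y along the incline from the free-surface line, vertical depth h = y·sinθ with sinθ = 0.788011.
With the apex down, the centroid sits h/3 = 3.9/3 = 1.3 m below the base (the top edge), so y_c = 4.91 + 1.3 = 6.21 m and h_c = 6.21 × 0.788011 = 4.89355 m.
A = ½ × 3.5 × 3.9 = 6.825 m².
Resultant F = γ·h_c·A = 9.81 × 4.89355 × 6.825 = 327.639 kN.
I_c = b·h³/36 = 3.5 × 3.9³/36 = 5.76712 m⁴.
Centre of pressure: y_p = y_c + I_c/(y_c·A) = 6.21 + 5.76712/(6.21 × 6.825) = 6.21 + 0.136071 = 6.34607 m along the plane.
The resultant acts 1.3 + 0.136071 = 1.43607 m (along the plate) below the hinge at the top edge, so the moment about the hinge is M = F × 1.43607 = 327.639 × 1.43607 = 470.513 kN·m.

M ≈ 470.5 kN·m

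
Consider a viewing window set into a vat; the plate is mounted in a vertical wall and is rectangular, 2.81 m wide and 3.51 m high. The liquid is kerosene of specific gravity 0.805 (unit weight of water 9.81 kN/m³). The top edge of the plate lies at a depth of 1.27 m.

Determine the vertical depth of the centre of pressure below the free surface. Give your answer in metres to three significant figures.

γ = 0.805 × 9.81 = 7.89705 kN/m³.
The centroid lies 3.51/2 = 1.755 m below the top edge, so the centroid depth is h_c = 1.27 + 1.755 = 3.025 m.
A = 2.81 × 3.51 = 9.8631 m².
Resultant F = γ·h_c·A = 7.89705 × 3.025 × 9.8631 = 235.615 kN.
I_c = b·h³/12 = 2.81 × 3.51³/12 = 10.1262 m⁴.
Centre of pressure: y_p = y_c + I_c/(y_c·A) = 3.025 + 10.1262/(3.025 × 9.8631) = 3.025 + 0.339397 = 3.3644 m along the plane.

h_p = 3.36 m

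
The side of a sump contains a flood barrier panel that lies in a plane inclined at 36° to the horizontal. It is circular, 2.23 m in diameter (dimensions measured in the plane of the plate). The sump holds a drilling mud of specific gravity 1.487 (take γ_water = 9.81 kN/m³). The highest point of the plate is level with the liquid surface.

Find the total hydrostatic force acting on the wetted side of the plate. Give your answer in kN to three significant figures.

F ≈ 37.3 kN

γ = 1.487 × 9.81 = 14.58747 kN/m³.
Let θ = 36° be the plate's angle to the horizontal; measure y along the incline from where the plane meets the free surface. Vertical depth h = y·sinθ with sinθ = 0.587785.
The centroid is at the centre, 1.115 m below the top of the plate, so y_c = 1.115 m and h_c = 1.115 × 0.587785 = 0.65538 m.
A = π(1.115)² = 3.90571 m².
Resultant F = γ·h_c·A = 14.58747 × 0.65538 × 3.90571 = 37.3399 kN.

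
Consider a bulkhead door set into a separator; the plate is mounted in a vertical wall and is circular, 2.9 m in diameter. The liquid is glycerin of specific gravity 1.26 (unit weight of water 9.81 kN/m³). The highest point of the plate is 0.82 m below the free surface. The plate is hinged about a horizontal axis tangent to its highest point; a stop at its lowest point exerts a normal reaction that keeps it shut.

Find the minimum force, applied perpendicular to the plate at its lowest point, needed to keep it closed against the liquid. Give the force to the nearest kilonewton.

γ = 1.26 × 9.81 = 12.3606 kN/m³.
The centroid is at the centre, 1.45 m below the top of the plate, so the centroid depth is h_c = 0.82 + 1.45 = 2.27 m.
A = π(1.45)² = 6.6052 m².
Resultant F = γ·h_c·A = 12.3606 × 2.27 × 6.6052 = 185.332 kN.
I_c = πr⁴/4 = π × 1.45⁴/4 = 3.47186 m⁴.
Centre of pressure: y_p = y_c + I_c/(y_c·A) = 2.27 + 3.47186/(2.27 × 6.6052) = 2.27 + 0.231553 = 2.50155 m along the plane.
The resultant acts 1.45 + 0.231553 = 1.68155 m (along the plate) below the hinge at the top edge, so the moment about the hinge is M = F × 1.68155 = 185.332 × 1.68155 = 311.645 kN·m.
A normal force at the bottom, 2.9 m from the hinge, must supply this moment: P = 311.645/2.9 = 107.464 kN.

P ≈ 107 kN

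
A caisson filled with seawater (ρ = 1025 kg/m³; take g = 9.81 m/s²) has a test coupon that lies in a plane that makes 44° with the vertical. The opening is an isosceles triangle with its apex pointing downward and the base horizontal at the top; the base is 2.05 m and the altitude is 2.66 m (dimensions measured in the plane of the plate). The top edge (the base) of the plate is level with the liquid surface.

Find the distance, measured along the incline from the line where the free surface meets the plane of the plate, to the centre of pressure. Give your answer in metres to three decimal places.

γ = ρg = 1025 × 9.81 / 1000 = 10.05525 kN/m³.
The plate makes 44° with the vertical, i.e. θ = 90° − 44° = 46° to the horizontal. Measuring y along the incline from the free-surface line, vertical depth h = y·sinθ with sinθ = 0.719340.
With the apex down, the centroid sits h/3 = 2.66/3 = 0.886667 m below the base (the top edge), so y_c = 0.886667 m and h_c = 0.886667 × 0.719340 = 0.637815 m.
A = ½ × 2.05 × 2.66 = 2.7265 m².
Resultant F = γ·h_c·A = 10.05525 × 0.637815 × 2.7265 = 17.4861 kN.
I_c = b·h³/36 = 2.05 × 2.66³/36 = 1.07176 m⁴.
Centre of pressure: y_p = y_c + I_c/(y_c·A) = 0.886667 + 1.07176/(0.886667 × 2.7265) = 0.886667 + 0.443334 = 1.33 m along the plane.

y_p = 1.330 m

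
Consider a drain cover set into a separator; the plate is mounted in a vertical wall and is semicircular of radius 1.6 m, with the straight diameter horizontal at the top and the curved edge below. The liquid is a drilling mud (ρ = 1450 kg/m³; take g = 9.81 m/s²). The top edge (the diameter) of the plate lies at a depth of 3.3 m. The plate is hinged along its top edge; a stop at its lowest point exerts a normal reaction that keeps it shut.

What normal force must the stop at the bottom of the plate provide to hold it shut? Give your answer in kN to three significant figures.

P ≈ 103 kN

γ = ρg = 1450 × 9.81 / 1000 = 14.2245 kN/m³.
The centroid of a semicircle lies 4r/(3π) = 0.679061 m from the diameter, here below the top edge, so the centroid depth is h_c = 3.3 + 0.679061 = 3.97906 m.
A = πr²/2 = π × 1.6²/2 = 4.02124 m².
Resultant F = γ·h_c·A = 14.2245 × 3.97906 × 4.02124 = 227.603 kN.
I_c = (π/8 − 8/(9π))·r⁴ = 0.109757 × 1.6⁴ = 0.719303 m⁴.
Centre of pressure: y_p = y_c + I_c/(y_c·A) = 3.97906 + 0.719303/(3.97906 × 4.02124) = 3.97906 + 0.0449543 = 4.02401 m along the plane.
The resultant acts 0.679061 + 0.0449543 = 0.724015 m (along the plate) below the hinge at the top edge, so the moment about the hinge is M = F × 0.724015 = 227.603 × 0.724015 = 164.788 kN·m.
A normal force at the bottom, 1.6 m from the hinge, must supply this moment: P = 164.788/1.6 = 102.993 kN.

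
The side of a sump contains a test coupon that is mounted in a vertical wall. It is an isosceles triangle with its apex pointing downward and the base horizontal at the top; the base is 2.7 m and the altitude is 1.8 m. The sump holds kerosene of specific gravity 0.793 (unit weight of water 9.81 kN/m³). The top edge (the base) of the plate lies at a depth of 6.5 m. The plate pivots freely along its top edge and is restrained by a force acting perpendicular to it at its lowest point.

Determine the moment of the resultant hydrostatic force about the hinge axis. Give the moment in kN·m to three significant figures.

γ = 0.793 × 9.81 = 7.77933 kN/m³.
With the apex down, the centroid sits h/3 = 1.8/3 = 0.6 m below the base (the top edge), so the centroid depth is h_c = 6.5 + 0.6 = 7.1 m.
A = ½ × 2.7 × 1.8 = 2.43 m².
Resultant F = γ·h_c·A = 7.77933 × 7.1 × 2.43 = 134.217 kN.
I_c = b·h³/36 = 2.7 × 1.8³/36 = 0.4374 m⁴.
Centre of pressure: y_p = y_c + I_c/(y_c·A) = 7.1 + 0.4374/(7.1 × 2.43) = 7.1 + 0.0253521 = 7.12535 m along the plane.
The resultant acts 0.6 + 0.0253521 = 0.625352 m (along the plate) below the hinge at the top edge, so the moment about the hinge is M = F × 0.625352 = 134.217 × 0.625352 = 83.9329 kN·m.

M ≈ 83.9 kN·m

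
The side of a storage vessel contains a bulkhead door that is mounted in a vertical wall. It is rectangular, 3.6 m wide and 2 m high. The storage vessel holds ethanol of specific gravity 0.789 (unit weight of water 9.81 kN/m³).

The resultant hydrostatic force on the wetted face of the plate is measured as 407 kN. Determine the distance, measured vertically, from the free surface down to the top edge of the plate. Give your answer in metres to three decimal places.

d_top ≈ 6.303 m

γ = 0.789 × 9.81 = 7.74009 kN/m³.
A = 3.6 × 2 = 7.2 m².
From F = γ·h_c·A, the centroid depth is h_c = 407/(7.74009 × 7.2) = 7.30325 m.
The centroid lies 2/2 = 1 m below the top edge, so the top edge sits at h_top = 7.30325 − 1 = 6.30325 m below the surface.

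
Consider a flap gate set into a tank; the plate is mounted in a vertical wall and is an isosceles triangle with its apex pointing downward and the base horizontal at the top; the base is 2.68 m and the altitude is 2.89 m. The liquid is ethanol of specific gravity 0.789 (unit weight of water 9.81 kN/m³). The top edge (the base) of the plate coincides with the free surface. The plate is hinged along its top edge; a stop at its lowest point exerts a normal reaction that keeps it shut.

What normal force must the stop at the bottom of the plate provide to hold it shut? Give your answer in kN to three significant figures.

P ≈ 14.4 kN

γ = 0.789 × 9.81 = 7.74009 kN/m³.
With the apex down, the centroid sits h/3 = 2.89/3 = 0.963333 m below the base (the top edge), so the centroid depth is h_c = 0.963333 m.
A = ½ × 2.68 × 2.89 = 3.8726 m².
Resultant F = γ·h_c·A = 7.74009 × 0.963333 × 3.8726 = 28.8752 kN.
I_c = b·h³/36 = 2.68 × 2.89³/36 = 1.79691 m⁴.
Centre of pressure: y_p = y_c + I_c/(y_c·A) = 0.963333 + 1.79691/(0.963333 × 3.8726) = 0.963333 + 0.481667 = 1.445 m along the plane.
The resultant acts 0.963333 + 0.481667 = 1.445 m (along the plate) below the hinge at the top edge, so the moment about the hinge is M = F × 1.445 = 28.8752 × 1.445 = 41.7247 kN·m.
A normal force at the bottom, 2.89 m from the hinge, must supply this moment: P = 41.7247/2.89 = 14.4376 kN.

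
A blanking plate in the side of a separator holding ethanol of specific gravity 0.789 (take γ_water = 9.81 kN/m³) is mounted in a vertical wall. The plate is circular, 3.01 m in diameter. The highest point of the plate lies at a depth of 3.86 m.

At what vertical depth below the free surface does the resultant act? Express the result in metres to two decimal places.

γ = 0.789 × 9.81 = 7.74009 kN/m³.
The centroid is at the centre, 1.505 m below the top of the plate, so the centroid depth is h_c = 3.86 + 1.505 = 5.365 m.
A = π(1.505)² = 7.11579 m².
Resultant F = γ·h_c·A = 7.74009 × 5.365 × 7.11579 = 295.487 kN.
I_c = πr⁴/4 = π × 1.505⁴/4 = 4.02936 m⁴.
Centre of pressure: y_p = y_c + I_c/(y_c·A) = 5.365 + 4.02936/(5.365 × 7.11579) = 5.365 + 0.105546 = 5.47055 m along the plane.

h_p = 5.47 m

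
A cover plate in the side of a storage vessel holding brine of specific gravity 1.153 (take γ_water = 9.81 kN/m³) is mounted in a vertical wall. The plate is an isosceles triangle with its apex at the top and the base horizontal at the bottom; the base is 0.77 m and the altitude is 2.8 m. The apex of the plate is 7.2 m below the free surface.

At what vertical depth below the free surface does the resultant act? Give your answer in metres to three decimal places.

h_p = 9.115 m

γ = 1.153 × 9.81 = 11.31093 kN/m³.
With the apex up, the centroid sits 2h/3 = 2 × 2.8/3 = 1.86667 m below the apex, so the centroid depth is h_c = 7.2 + 1.86667 = 9.06667 m.
A = ½ × 0.77 × 2.8 = 1.078 m².
Resultant F = γ·h_c·A = 11.31093 × 9.06667 × 1.078 = 110.552 kN.
I_c = b·h³/36 = 0.77 × 2.8³/36 = 0.469529 m⁴.
Centre of pressure: y_p = y_c + I_c/(y_c·A) = 9.06667 + 0.469529/(9.06667 × 1.078) = 9.06667 + 0.0480392 = 9.11471 m along the plane.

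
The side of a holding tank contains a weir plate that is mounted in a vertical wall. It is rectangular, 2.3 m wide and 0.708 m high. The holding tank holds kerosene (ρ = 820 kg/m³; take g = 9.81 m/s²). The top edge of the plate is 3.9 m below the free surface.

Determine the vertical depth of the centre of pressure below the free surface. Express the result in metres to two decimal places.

γ = ρg = 820 × 9.81 / 1000 = 8.0442 kN/m³.
The centroid lies 0.708/2 = 0.354 m below the top edge, so the centroid depth is h_c = 3.9 + 0.354 = 4.254 m.
A = 2.3 × 0.708 = 1.6284 m².
Resultant F = γ·h_c·A = 8.0442 × 4.254 × 1.6284 = 55.7239 kN.
I_c = b·h³/12 = 2.3 × 0.708³/12 = 0.0680215 m⁴.
Centre of pressure: y_p = y_c + I_c/(y_c·A) = 4.254 + 0.0680215/(4.254 × 1.6284) = 4.254 + 0.00981946 = 4.26382 m along the plane.

h_p = 4.26 m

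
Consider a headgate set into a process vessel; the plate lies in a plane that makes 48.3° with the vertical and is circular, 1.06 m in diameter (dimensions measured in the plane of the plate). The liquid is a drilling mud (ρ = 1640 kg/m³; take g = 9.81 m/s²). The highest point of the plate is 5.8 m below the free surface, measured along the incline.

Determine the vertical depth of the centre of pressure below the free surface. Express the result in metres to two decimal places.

γ = ρg = 1640 × 9.81 / 1000 = 16.0884 kN/m³.
The plate makes 48.3° with the vertical, i.e. θ = 90° − 48.3° = 41.7° to the horizontal. Measuring y along the incline from the free-surface line, vertical depth h = y·sinθ with sinθ = 0.665230.
The centroid is at the centre, 0.53 m below the top of the plate, so y_c = 5.8 + 0.53 = 6.33 m and h_c = 6.33 × 0.665230 = 4.21091 m.
A = π(0.53)² = 0.882473 m².
Resultant F = γ·h_c·A = 16.0884 × 4.21091 × 0.882473 = 59.7847 kN.
I_c = πr⁴/4 = π × 0.53⁴/4 = 0.0619717 m⁴.
Centre of pressure: y_p = y_c + I_c/(y_c·A) = 6.33 + 0.0619717/(6.33 × 0.882473) = 6.33 + 0.011094 = 6.34109 m along the plane.
Vertically, h_p = y_p·sinθ = 6.34109 × 0.665230 = 4.21828 m.

h_p = 4.22 m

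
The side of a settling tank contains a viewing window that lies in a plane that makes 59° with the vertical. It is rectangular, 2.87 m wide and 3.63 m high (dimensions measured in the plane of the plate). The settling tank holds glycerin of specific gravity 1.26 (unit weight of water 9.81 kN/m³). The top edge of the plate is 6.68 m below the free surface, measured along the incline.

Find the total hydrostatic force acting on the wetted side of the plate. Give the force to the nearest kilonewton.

F ≈ 563 kN

γ = 1.26 × 9.81 = 12.3606 kN/m³.
The plate makes 59° with the vertical, i.e. θ = 90° − 59° = 31° to the horizontal. Measuring y along the incline from the free-surface line, vertical depth h = y·sinθ with sinθ = 0.515038.
The centroid lies 3.63/2 = 1.815 m below the top edge, so y_c = 6.68 + 1.815 = 8.495 m and h_c = 8.495 × 0.515038 = 4.37525 m.
A = 2.87 × 3.63 = 10.4181 m².
Resultant F = γ·h_c·A = 12.3606 × 4.37525 × 10.4181 = 563.418 kN.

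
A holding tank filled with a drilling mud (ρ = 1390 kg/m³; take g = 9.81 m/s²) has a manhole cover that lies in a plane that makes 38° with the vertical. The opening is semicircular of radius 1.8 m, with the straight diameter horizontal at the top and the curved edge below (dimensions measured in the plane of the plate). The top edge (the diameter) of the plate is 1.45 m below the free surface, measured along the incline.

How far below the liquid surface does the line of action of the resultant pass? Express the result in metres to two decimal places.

γ = ρg = 1390 × 9.81 / 1000 = 13.6359 kN/m³.
The plate makes 38° with the vertical, i.e. θ = 90° − 38° = 52° to the horizontal. Measuring y along the incline from the free-surface line, vertical depth h = y·sinθ with sinθ = 0.788011.
The centroid of a semicircle lies 4r/(3π) = 0.763944 m from the diameter, here below the top edge, so y_c = 1.45 + 0.763944 = 2.21394 m and h_c = 2.21394 × 0.788011 = 1.74461 m.
A = πr²/2 = π × 1.8²/2 = 5.08938 m².
Resultant F = γ·h_c·A = 13.6359 × 1.74461 × 5.08938 = 121.073 kN.
I_c = (π/8 − 8/(9π))·r⁴ = 0.109757 × 1.8⁴ = 1.15219 m⁴.
Centre of pressure: y_p = y_c + I_c/(y_c·A) = 2.21394 + 1.15219/(2.21394 × 5.08938) = 2.21394 + 0.102257 = 2.3162 m along the plane.
Vertically, h_p = y_p·sinθ = 2.3162 × 0.788011 = 1.82519 m.

h_p = 1.83 m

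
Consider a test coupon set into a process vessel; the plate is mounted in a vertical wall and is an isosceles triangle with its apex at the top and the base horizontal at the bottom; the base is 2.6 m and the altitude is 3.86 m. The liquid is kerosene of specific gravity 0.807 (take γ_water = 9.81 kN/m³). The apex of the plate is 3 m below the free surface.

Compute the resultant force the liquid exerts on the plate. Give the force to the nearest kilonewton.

γ = 0.807 × 9.81 = 7.91667 kN/m³.
With the apex up, the centroid sits 2h/3 = 2 × 3.86/3 = 2.57333 m below the apex, so the centroid depth is h_c = 3 + 2.57333 = 5.57333 m.
A = ½ × 2.6 × 3.86 = 5.018 m².
Resultant F = γ·h_c·A = 7.91667 × 5.57333 × 5.018 = 221.405 kN.

F ≈ 221 kN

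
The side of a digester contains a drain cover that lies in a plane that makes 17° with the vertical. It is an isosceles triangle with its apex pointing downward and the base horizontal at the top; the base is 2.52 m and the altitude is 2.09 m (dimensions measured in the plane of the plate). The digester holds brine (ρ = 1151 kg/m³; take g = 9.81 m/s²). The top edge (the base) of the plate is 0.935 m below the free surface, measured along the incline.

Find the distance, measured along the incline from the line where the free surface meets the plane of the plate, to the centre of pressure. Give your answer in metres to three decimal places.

γ = ρg = 1151 × 9.81 / 1000 = 11.29131 kN/m³.
The plate makes 17° with the vertical, i.e. θ = 90° − 17° = 73° to the horizontal. Measuring y along the incline from the free-surface line, vertical depth h = y·sinθ with sinθ = 0.956305.
With the apex down, the centroid sits h/3 = 2.09/3 = 0.696667 m below the base (the top edge), so y_c = 0.935 + 0.696667 = 1.63167 m and h_c = 1.63167 × 0.956305 = 1.56037 m.
A = ½ × 2.52 × 2.09 = 2.6334 m².
Resultant F = γ·h_c·A = 11.29131 × 1.56037 × 2.6334 = 46.3969 kN.
I_c = b·h³/36 = 2.52 × 2.09³/36 = 0.639053 m⁴.
Centre of pressure: y_p = y_c + I_c/(y_c·A) = 1.63167 + 0.639053/(1.63167 × 2.6334) = 1.63167 + 0.148726 = 1.7804 m along the plane.

y_p = 1.780 m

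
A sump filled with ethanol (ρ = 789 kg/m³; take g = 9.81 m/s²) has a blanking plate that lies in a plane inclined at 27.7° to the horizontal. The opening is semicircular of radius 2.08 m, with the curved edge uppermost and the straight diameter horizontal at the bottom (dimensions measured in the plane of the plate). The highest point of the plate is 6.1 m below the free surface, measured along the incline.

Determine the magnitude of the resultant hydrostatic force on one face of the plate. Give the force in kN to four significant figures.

F ≈ 178.4 kN

γ = ρg = 789 × 9.81 / 1000 = 7.74009 kN/m³.
Let θ = 27.7° be the plate's angle to the horizontal; measure y along the incline from where the plane meets the free surface. Vertical depth h = y·sinθ with sinθ = 0.464842.
The centroid lies 4r/(3π) = 0.882779 m above the diameter, so r − 4r/(3π) = 2.08 − 0.882779 = 1.19722 m below the topmost point, so y_c = 6.1 + 1.19722 = 7.29722 m and h_c = 7.29722 × 0.464842 = 3.39205 m.
A = πr²/2 = π × 2.08²/2 = 6.79589 m².
Resultant F = γ·h_c·A = 7.74009 × 3.39205 × 6.79589 = 178.425 kN.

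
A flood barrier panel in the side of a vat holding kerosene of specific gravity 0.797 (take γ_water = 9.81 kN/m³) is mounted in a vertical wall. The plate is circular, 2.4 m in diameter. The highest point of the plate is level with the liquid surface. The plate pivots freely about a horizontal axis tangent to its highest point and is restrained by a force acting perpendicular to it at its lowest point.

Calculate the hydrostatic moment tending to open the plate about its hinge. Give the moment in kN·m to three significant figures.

γ = 0.797 × 9.81 = 7.81857 kN/m³.
The centroid is at the centre, 1.2 m below the top of the plate, so the centroid depth is h_c = 1.2 m.
A = π(1.2)² = 4.52389 m².
Resultant F = γ·h_c·A = 7.81857 × 1.2 × 4.52389 = 42.4444 kN.
I_c = πr⁴/4 = π × 1.2⁴/4 = 1.6286 m⁴.
Centre of pressure: y_p = y_c + I_c/(y_c·A) = 1.2 + 1.6286/(1.2 × 4.52389) = 1.2 + 0.3 = 1.5 m along the plane.
The resultant acts 1.2 + 0.3 = 1.5 m (along the plate) below the hinge at the top edge, so the moment about the hinge is M = F × 1.5 = 42.4444 × 1.5 = 63.6666 kN·m.

M ≈ 63.7 kN·m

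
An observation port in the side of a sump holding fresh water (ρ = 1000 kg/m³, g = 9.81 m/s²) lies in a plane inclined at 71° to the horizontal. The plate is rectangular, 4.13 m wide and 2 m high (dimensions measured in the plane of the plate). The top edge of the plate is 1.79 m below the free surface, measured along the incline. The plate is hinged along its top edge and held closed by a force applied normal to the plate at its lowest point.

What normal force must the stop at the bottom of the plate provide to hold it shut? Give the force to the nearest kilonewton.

P ≈ 120 kN

γ = ρg = 1000 × 9.81 = 9810 N/m³ = 9.81 kN/m³.
Let θ = 71° be the plate's angle to the horizontal; measure y along the incline from where the plane meets the free surface. Vertical depth h = y·sinθ with sinθ = 0.945519.
The centroid lies 2/2 = 1 m below the top edge, so y_c = 1.79 + 1 = 2.79 m and h_c = 2.79 × 0.945519 = 2.638 m.
A = 4.13 × 2 = 8.26 m².
Resultant F = γ·h_c·A = 9.81 × 2.638 × 8.26 = 213.759 kN.
I_c = b·h³/12 = 4.13 × 2³/12 = 2.75333 m⁴.
Centre of pressure: y_p = y_c + I_c/(y_c·A) = 2.79 + 2.75333/(2.79 × 8.26) = 2.79 + 0.119474 = 2.90947 m along the plane.
The resultant acts 1 + 0.119474 = 1.11947 m (along the plate) below the hinge at the top edge, so the moment about the hinge is M = F × 1.11947 = 213.759 × 1.11947 = 239.297 kN·m.
A normal force at the bottom, 2 m from the hinge, must supply this moment: P = 239.297/2 = 119.648 kN.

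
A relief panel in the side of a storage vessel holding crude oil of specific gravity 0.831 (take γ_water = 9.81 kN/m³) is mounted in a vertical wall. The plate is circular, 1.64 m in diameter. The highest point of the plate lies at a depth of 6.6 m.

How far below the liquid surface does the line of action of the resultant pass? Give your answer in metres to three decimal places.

h_p = 7.443 m

γ = 0.831 × 9.81 = 8.15211 kN/m³.
The centroid is at the centre, 0.82 m below the top of the plate, so the centroid depth is h_c = 6.6 + 0.82 = 7.42 m.
A = π(0.82)² = 2.11241 m².
Resultant F = γ·h_c·A = 8.15211 × 7.42 × 2.11241 = 127.777 kN.
I_c = πr⁴/4 = π × 0.82⁴/4 = 0.355096 m⁴.
Centre of pressure: y_p = y_c + I_c/(y_c·A) = 7.42 + 0.355096/(7.42 × 2.11241) = 7.42 + 0.022655 = 7.44266 m along the plane.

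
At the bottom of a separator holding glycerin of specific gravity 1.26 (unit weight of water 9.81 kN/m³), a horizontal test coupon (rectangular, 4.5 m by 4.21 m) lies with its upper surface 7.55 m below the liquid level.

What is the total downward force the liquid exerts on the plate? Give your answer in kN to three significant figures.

F ≈ 1770 kN

γ = 1.26 × 9.81 = 12.3606 kN/m³.
The plate is horizontal, so pressure is uniform at p = γ·h = 12.3606 × 7.55 = 93.3225 kN/m².
A = 4.5 × 4.21 = 18.945 m².
F = p·A = 93.3225 × 18.945 = 1767.99 kN.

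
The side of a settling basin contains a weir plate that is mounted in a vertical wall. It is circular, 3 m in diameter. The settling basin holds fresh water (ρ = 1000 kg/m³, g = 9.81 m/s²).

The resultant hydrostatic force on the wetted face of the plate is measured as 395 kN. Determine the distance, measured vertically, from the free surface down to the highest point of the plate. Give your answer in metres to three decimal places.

γ = ρg = 1000 × 9.81 = 9810 N/m³ = 9.81 kN/m³.
A = π(1.5)² = 7.06858 m².
From F = γ·h_c·A, the centroid depth is h_c = 395/(9.81 × 7.06858) = 5.69634 m.
The centroid is at the centre, 1.5 m below the top of the plate, so the highest point sits at h_top = 5.69634 − 1.5 = 4.19634 m below the surface.

d_top ≈ 4.196 m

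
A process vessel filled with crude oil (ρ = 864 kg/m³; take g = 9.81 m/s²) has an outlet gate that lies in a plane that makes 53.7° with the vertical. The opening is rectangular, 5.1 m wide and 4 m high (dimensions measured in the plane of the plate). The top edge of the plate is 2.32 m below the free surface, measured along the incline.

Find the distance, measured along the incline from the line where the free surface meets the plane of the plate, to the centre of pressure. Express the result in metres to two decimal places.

y_p = 4.63 m

γ = ρg = 864 × 9.81 / 1000 = 8.47584 kN/m³.
The plate makes 53.7° with the vertical, i.e. θ = 90° − 53.7° = 36.3° to the horizontal. Measuring y along the incline from the free-surface line, vertical depth h = y·sinθ with sinθ = 0.592013.
The centroid lies 4/2 = 2 m below the top edge, so y_c = 2.32 + 2 = 4.32 m and h_c = 4.32 × 0.592013 = 2.5575 m.
A = 5.1 × 4 = 20.4 m².
Resultant F = γ·h_c·A = 8.47584 × 2.5575 × 20.4 = 442.21 kN.
I_c = b·h³/12 = 5.1 × 4³/12 = 27.2 m⁴.
Centre of pressure: y_p = y_c + I_c/(y_c·A) = 4.32 + 27.2/(4.32 × 20.4) = 4.32 + 0.308642 = 4.62864 m along the plane.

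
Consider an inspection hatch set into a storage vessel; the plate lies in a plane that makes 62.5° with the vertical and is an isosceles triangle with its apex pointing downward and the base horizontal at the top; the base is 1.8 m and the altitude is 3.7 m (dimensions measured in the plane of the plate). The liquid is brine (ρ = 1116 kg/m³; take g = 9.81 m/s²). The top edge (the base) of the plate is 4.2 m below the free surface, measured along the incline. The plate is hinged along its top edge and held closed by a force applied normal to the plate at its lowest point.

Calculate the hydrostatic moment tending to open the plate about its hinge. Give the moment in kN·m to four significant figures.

M ≈ 125.6 kN·m

γ = ρg = 1116 × 9.81 / 1000 = 10.94796 kN/m³.
The plate makes 62.5° with the vertical, i.e. θ = 90° − 62.5° = 27.5° to the horizontal. Measuring y along the incline from the free-surface line, vertical depth h = y·sinθ with sinθ = 0.461749.
With the apex down, the centroid sits h/3 = 3.7/3 = 1.23333 m below the base (the top edge), so y_c = 4.2 + 1.23333 = 5.43333 m and h_c = 5.43333 × 0.461749 = 2.50883 m.
A = ½ × 1.8 × 3.7 = 3.33 m².
Resultant F = γ·h_c·A = 10.94796 × 2.50883 × 3.33 = 91.4637 kN.
I_c = b·h³/36 = 1.8 × 3.7³/36 = 2.53265 m⁴.
Centre of pressure: y_p = y_c + I_c/(y_c·A) = 5.43333 + 2.53265/(5.43333 × 3.33) = 5.43333 + 0.13998 = 5.57331 m along the plane.
The resultant acts 1.23333 + 0.13998 = 1.37331 m (along the plate) below the hinge at the top edge, so the moment about the hinge is M = F × 1.37331 = 91.4637 × 1.37331 = 125.608 kN·m.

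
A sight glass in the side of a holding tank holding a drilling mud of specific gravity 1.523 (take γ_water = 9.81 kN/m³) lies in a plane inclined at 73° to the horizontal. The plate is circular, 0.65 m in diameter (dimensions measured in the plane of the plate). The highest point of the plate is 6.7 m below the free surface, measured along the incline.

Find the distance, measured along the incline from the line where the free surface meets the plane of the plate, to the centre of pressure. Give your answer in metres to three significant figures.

γ = 1.523 × 9.81 = 14.94063 kN/m³.
Let θ = 73° be the plate's angle to the horizontal; measure y along the incline from where the plane meets the free surface. Vertical depth h = y·sinθ with sinθ = 0.956305.
The centroid is at the centre, 0.325 m below the top of the plate, so y_c = 6.7 + 0.325 = 7.025 m and h_c = 7.025 × 0.956305 = 6.71804 m.
A = π(0.325)² = 0.331831 m².
Resultant F = γ·h_c·A = 14.94063 × 6.71804 × 0.331831 = 33.3065 kN.
I_c = πr⁴/4 = π × 0.325⁴/4 = 0.00876241 m⁴.
Centre of pressure: y_p = y_c + I_c/(y_c·A) = 7.025 + 0.00876241/(7.025 × 0.331831) = 7.025 + 0.0037589 = 7.02876 m along the plane.

y_p = 7.03 m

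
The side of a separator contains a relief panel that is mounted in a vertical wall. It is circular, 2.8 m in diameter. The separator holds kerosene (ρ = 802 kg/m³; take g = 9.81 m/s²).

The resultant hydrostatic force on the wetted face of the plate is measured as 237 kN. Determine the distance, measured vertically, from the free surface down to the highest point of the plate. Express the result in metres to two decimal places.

d_top ≈ 3.49 m

γ = ρg = 802 × 9.81 / 1000 = 7.86762 kN/m³.
A = π(1.4)² = 6.15752 m².
From F = γ·h_c·A, the centroid depth is h_c = 237/(7.86762 × 6.15752) = 4.89214 m.
The centroid is at the centre, 1.4 m below the top of the plate, so the highest point sits at h_top = 4.89214 − 1.4 = 3.49214 m below the surface.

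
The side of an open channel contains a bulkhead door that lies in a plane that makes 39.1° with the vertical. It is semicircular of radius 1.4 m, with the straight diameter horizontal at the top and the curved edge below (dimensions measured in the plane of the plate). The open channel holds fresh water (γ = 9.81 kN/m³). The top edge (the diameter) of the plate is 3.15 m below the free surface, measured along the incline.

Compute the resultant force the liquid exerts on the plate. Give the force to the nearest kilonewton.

γ = 9.81 kN/m³.
The plate makes 39.1° with the vertical, i.e. θ = 90° − 39.1° = 50.9° to the horizontal. Measuring y along the incline from the free-surface line, vertical depth h = y·sinθ with sinθ = 0.776046.
The centroid of a semicircle lies 4r/(3π) = 0.594178 m from the diameter, here below the top edge, so y_c = 3.15 + 0.594178 = 3.74418 m and h_c = 3.74418 × 0.776046 = 2.90566 m.
A = πr²/2 = π × 1.4²/2 = 3.07876 m².
Resultant F = γ·h_c·A = 9.81 × 2.90566 × 3.07876 = 87.7586 kN.

F ≈ 88 kN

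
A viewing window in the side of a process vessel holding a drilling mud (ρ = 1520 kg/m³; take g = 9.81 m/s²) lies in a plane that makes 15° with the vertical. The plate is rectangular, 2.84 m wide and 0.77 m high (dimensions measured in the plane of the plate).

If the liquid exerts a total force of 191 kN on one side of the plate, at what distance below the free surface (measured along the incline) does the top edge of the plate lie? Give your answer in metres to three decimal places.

y_top ≈ 5.679 m

γ = ρg = 1520 × 9.81 / 1000 = 14.9112 kN/m³.
A = 2.84 × 0.77 = 2.1868 m².
From F = γ·h_c·A, the centroid depth is h_c = 191/(14.9112 × 2.1868) = 5.85749 m.
The plate makes 15° with the vertical, i.e. θ = 90° − 15° = 75° to the horizontal. Measuring y along the incline from the free-surface line, vertical depth h = y·sinθ with sinθ = 0.965926.
Along the incline, y_c = h_c/sinθ = 5.85749/0.965926 = 6.06412 m.
The centroid lies 0.77/2 = 0.385 m below the top edge, so the top edge sits at y_top = 6.06412 − 0.385 = 5.67912 m along the incline.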